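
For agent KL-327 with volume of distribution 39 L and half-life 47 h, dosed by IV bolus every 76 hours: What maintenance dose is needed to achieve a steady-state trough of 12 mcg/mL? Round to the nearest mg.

τ/t½ = 76/47 ≈ 1.617, so f = (1/2)^(76/47) ≈ 0.326008.
Cmin,ss = (D/Vd)·f/(1−f), so D = Cmin,ss·Vd·(1−f)/f.
D = 12 × 39 × (1−f)/f ≈ 12 × 39 × 2.06741 ≈ 967.55 mg.

968 mg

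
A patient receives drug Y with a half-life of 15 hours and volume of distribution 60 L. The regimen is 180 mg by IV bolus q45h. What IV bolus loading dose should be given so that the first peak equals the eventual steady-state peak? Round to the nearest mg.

f = (1/2)^(45/15) ≈ 0.125000; accumulation ratio R = 1/(1−f) ≈ 1.14286.
Loading dose to hit Cmax,ss on first dose: D_load = D_maint·R ≈ 180 × 1.14286 ≈ 205.71 mg.

206 mg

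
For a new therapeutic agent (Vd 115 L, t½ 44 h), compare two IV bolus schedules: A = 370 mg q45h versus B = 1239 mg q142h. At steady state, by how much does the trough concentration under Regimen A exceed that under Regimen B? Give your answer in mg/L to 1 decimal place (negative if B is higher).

1.8 mg/L

Regimen A: f = (1/2)^(45/44) ≈ 0.4922; Cmin,ss = (370/115)·f/(1−f) ≈ 3.119 mg/L.
Regimen B: f = (1/2)^(142/44) ≈ 0.1068; Cmin,ss = (1239/115)·f/(1−f) ≈ 1.288 mg/L.
Difference ≈ 3.119 − 1.288 ≈ 1.831 mg/L.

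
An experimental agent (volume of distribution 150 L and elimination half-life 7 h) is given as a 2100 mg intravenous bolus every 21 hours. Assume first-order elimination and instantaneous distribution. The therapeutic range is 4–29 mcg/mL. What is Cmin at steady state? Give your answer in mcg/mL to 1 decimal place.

2.0 mcg/mL

τ = 21 h = 3 half-lives, so f = (1/2)^3 = 0.125.
Accumulation ratio R = 1/(1 − f) = 1/0.875 = 8/7.
Single-dose peak C₀ = D/Vd = 2100/150 = 14 mcg/mL.
Steady-state peak Cmax,ss = C₀·R = 14 × 8/7 ≈ 16.000 mcg/mL.
Steady-state trough Cmin,ss = Cmax,ss·f ≈ 16.000 × 0.125 ≈ 2.000 mcg/mL.
Trough 2.0 mcg/mL vs MEC 4 mcg/mL: subtherapeutic.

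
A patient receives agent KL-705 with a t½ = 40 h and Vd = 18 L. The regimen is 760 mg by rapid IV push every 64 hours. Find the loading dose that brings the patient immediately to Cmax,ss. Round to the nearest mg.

f = (1/2)^(64/40) ≈ 0.329877; accumulation ratio R = 1/(1−f) ≈ 1.49226.
Loading dose to hit Cmax,ss on first dose: D_load = D_maint·R ≈ 760 × 1.49226 ≈ 1134.12 mg.

1134 mg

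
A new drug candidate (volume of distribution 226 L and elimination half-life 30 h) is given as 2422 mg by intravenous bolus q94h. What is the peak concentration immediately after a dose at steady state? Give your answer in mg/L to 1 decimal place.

12.1 mg/L

Over one 94-h interval, 94/30 ≈ 3.1333 half-lives elapse, leaving f ≈ 0.1140 of each dose.
Accumulation ratio R = 1/(1 − f) ≈ 1/0.8860 ≈ 1.1287.
Single-dose peak C₀ = D/Vd = 2422/226 ≈ 10.717 mg/L.
Cmax,ss = C₀/(1 − f) ≈ 10.717/0.8860 ≈ 12.096 mg/L.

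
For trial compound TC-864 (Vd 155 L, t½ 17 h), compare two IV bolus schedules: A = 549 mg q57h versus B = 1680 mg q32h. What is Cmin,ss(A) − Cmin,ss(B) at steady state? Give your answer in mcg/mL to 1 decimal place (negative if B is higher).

Regimen A: f = (1/2)^(57/17) ≈ 0.0979; Cmin,ss = (549/155)·f/(1−f) ≈ 0.384 mcg/mL.
Regimen B: f = (1/2)^(32/17) ≈ 0.2712; Cmin,ss = (1680/155)·f/(1−f) ≈ 4.033 mcg/mL.
Difference ≈ 0.384 − 4.033 ≈ -3.649 mcg/mL.

-3.6 mcg/mL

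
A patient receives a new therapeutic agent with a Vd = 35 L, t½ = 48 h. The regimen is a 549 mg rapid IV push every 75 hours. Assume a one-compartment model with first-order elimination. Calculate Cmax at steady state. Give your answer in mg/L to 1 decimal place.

Over one 75-h interval, 75/48 ≈ 1.5625 half-lives elapse, leaving f ≈ 0.3386 of each dose.
At steady state, accumulation factor R = 1/(1 − e^(−kτ)) ≈ 1.5119.
Each bolus raises the concentration by D/Vd = 549/35 ≈ 15.686 mg/L.
Cmax,ss = C₀/(1 − f) ≈ 15.686/0.6614 ≈ 23.716 mg/L.

23.7 mg/L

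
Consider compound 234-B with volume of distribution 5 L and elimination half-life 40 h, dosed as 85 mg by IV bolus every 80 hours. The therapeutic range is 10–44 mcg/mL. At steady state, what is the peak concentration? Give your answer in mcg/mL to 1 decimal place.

τ = 80 h = 2 half-lives, so f = (1/2)^2 = 0.25.
At steady state, R = 1/(1 − 0.25) = 4/3.
Single-dose peak C₀ = D/Vd = 85/5 = 17 mcg/mL.
Steady-state peak Cmax,ss = C₀·R = 17 × 4/3 ≈ 22.667 mcg/mL.
Peak 22.7 mcg/mL vs MTC 44 mcg/mL: below toxic threshold.

22.7 mcg/mL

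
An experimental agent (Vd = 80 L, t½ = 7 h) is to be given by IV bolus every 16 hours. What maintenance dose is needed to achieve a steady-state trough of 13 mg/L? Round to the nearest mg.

4031 mg

τ/t½ = 16/7 ≈ 2.2857, so f = (1/2)^(16/7) ≈ 0.205084.
Cmin,ss = (D/Vd)·f/(1−f), so D = Cmin,ss·Vd·(1−f)/f.
D = 13 × 80 × (1−f)/f ≈ 13 × 80 × 3.87605 ≈ 4031.09 mg.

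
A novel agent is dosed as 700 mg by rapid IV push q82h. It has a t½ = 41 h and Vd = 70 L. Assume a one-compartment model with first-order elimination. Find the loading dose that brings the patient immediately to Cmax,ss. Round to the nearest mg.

933 mg

f = (1/2)^(82/41) ≈ 0.250000; accumulation ratio R = 1/(1−f) ≈ 1.33333.
Loading dose to hit Cmax,ss on first dose: D_load = D_maint·R ≈ 700 × 1.33333 ≈ 933.33 mg.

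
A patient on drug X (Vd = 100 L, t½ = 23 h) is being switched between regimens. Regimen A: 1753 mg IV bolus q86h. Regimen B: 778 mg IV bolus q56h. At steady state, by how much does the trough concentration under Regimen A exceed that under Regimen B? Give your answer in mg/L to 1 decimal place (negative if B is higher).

Regimen A: f = (1/2)^(86/23) ≈ 0.0749; Cmin,ss = (1753/100)·f/(1−f) ≈ 1.419 mg/L.
Regimen B: f = (1/2)^(56/23) ≈ 0.1850; Cmin,ss = (778/100)·f/(1−f) ≈ 1.766 mg/L.
Difference ≈ 1.419 − 1.766 ≈ -0.347 mg/L.

-0.3 mg/L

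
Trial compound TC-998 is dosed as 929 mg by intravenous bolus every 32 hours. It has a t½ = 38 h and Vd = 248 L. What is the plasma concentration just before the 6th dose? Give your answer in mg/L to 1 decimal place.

f = (1/2)^(τ/t½) = (1/2)^(32/38) ≈ 0.5578.
C₀ = D/Vd = 929/248 ≈ 3.746 mg/L.
Before the 6th dose, 5 doses have been given. Superposition: Cmin = C₀·(f + f² + … + f^5).
≈ 3.746 × (0.5578 + 0.3111 + 0.1736 + 0.0968 + 0.0540) ≈ 3.746 × 1.1933 ≈ 4.470 mg/L.

4.5 mg/L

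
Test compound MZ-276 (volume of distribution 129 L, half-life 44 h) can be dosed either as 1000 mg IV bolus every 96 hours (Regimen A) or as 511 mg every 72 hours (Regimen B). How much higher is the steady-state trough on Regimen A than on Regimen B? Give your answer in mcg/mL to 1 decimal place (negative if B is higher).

Regimen A: f = (1/2)^(96/44) ≈ 0.2204; Cmin,ss = (1000/129)·f/(1−f) ≈ 2.192 mcg/mL.
Regimen B: f = (1/2)^(72/44) ≈ 0.3217; Cmin,ss = (511/129)·f/(1−f) ≈ 1.879 mcg/mL.
Difference ≈ 2.192 − 1.879 ≈ 0.313 mcg/mL.

0.3 mcg/mL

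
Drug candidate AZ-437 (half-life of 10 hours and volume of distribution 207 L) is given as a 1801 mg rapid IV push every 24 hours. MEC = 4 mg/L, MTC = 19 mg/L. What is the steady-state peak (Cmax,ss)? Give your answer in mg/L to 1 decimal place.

Over one 24-h interval, 24/10 ≈ 2.4 half-lives elapse, leaving f ≈ 0.1895 of each dose.
At steady state, accumulation factor R = 1/(1 − e^(−kτ)) ≈ 1.2338.
Each bolus raises the concentration by D/Vd = 1801/207 ≈ 8.700 mg/L.
Steady-state peak Cmax,ss = C₀·R ≈ 8.700 × 1.2338 ≈ 10.734 mg/L.
Peak 10.7 mg/L vs MTC 19 mg/L: below toxic threshold.

10.7 mg/L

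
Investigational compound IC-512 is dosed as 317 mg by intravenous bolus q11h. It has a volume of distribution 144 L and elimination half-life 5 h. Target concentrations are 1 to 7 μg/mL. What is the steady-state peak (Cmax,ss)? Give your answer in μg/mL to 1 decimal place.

τ/t½ = 11/5 ≈ 2.2, so fraction remaining f = (1/2)^(11/5) ≈ 0.2176.
Accumulation ratio R = 1/(1 − f) ≈ 1/0.7824 ≈ 1.2781.
Single-dose peak C₀ = D/Vd = 317/144 ≈ 2.201 μg/mL.
Steady-state peak Cmax,ss = C₀·R ≈ 2.201 × 1.2781 ≈ 2.813 μg/mL.
Peak 2.8 μg/mL vs MTC 7 μg/mL: below toxic threshold.

2.8 μg/mL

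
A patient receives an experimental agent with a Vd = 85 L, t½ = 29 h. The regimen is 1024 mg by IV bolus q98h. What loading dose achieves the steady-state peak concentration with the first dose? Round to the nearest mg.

1133 mg

f = (1/2)^(98/29) ≈ 0.096101; accumulation ratio R = 1/(1−f) ≈ 1.10632.
Loading dose to hit Cmax,ss on first dose: D_load = D_maint·R ≈ 1024 × 1.10632 ≈ 1132.87 mg.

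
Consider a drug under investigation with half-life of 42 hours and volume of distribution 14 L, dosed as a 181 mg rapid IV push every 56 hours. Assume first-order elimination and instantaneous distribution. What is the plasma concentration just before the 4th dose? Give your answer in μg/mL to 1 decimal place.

f = (1/2)^(τ/t½) = (1/2)^(56/42) ≈ 0.3969.
C₀ = D/Vd = 181/14 ≈ 12.929 μg/mL.
Before the 4th dose, 3 doses have been given. Superposition: Cmin = C₀·(f + f² + … + f^3).
≈ 12.929 × (0.3969 + 0.1575 + 0.0625) ≈ 12.929 × 0.6169 ≈ 7.976 μg/mL.

8.0 μg/mL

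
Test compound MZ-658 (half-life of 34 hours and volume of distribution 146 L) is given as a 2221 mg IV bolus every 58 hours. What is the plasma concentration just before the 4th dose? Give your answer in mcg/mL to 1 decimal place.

6.5 mcg/mL

f = (1/2)^(τ/t½) = (1/2)^(58/34) ≈ 0.3065.
C₀ = D/Vd = 2221/146 ≈ 15.212 mcg/mL.
Before the 4th dose, 3 doses have been given. Superposition: Cmin = C₀·(f + f² + … + f^3).
≈ 15.212 × (0.3065 + 0.0939 + 0.0288) ≈ 15.212 × 0.4292 ≈ 6.529 mcg/mL.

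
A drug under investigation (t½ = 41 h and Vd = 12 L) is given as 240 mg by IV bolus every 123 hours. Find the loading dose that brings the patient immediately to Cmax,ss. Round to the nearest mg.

f = (1/2)^(123/41) ≈ 0.125000; accumulation ratio R = 1/(1−f) ≈ 1.14286.
Loading dose to hit Cmax,ss on first dose: D_load = D_maint·R ≈ 240 × 1.14286 ≈ 274.29 mg.

274 mg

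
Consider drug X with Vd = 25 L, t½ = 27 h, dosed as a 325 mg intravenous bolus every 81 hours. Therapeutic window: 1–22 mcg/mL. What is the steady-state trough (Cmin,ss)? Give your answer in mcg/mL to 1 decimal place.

1.9 mcg/mL

The dosing interval is 3 half-lives, so f = 2^(−3) = 0.125.
At steady state, R = 1/(1 − 0.125) = 8/7.
Single-dose peak C₀ = D/Vd = 325/25 = 13 mcg/mL.
Steady-state peak Cmax,ss = C₀·R = 13 × 8/7 ≈ 14.857 mcg/mL.
Steady-state trough Cmin,ss = Cmax,ss·f ≈ 14.857 × 0.125 ≈ 1.857 mcg/mL.
Trough 1.9 mcg/mL vs MEC 1 mcg/mL: adequate.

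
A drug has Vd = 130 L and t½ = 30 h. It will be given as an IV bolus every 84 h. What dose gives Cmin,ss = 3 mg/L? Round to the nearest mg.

2326 mg

τ/t½ = 84/30 ≈ 2.8, so f = (1/2)^(84/30) ≈ 0.143587.
Cmin,ss = (D/Vd)·f/(1−f), so D = Cmin,ss·Vd·(1−f)/f.
D = 3 × 130 × (1−f)/f ≈ 3 × 130 × 5.96442 ≈ 2326.12 mg.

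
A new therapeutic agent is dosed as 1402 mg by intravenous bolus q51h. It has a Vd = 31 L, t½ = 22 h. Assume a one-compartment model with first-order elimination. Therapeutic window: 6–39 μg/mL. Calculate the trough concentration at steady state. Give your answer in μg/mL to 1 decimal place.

11.3 μg/mL

τ/t½ = 51/22 ≈ 2.3182, so fraction remaining f = (1/2)^(51/22) ≈ 0.2005.
At steady state, accumulation factor R = 1/(1 − e^(−kτ)) ≈ 1.2508.
Each bolus raises the concentration by D/Vd = 1402/31 ≈ 45.226 μg/mL.
Cmax,ss = C₀/(1 − f) ≈ 45.226/0.7995 ≈ 56.568 μg/mL.
One interval later, Cmin,ss = Cmax,ss·e^(−kτ) ≈ 56.568 × 0.2005 ≈ 11.342 μg/mL.
Trough 11.3 μg/mL vs MEC 6 μg/mL: adequate.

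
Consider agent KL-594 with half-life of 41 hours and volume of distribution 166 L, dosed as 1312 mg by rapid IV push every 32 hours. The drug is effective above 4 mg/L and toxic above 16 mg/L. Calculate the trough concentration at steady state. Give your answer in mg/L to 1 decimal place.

11.0 mg/L

k = ln2/t½ = ln2/41 ≈ 0.016906 h⁻¹; fraction remaining f = e^(−kτ) = e^(−0.016906×32) ≈ 0.5822.
At steady state, accumulation factor R = 1/(1 − e^(−kτ)) ≈ 2.3935.
Each bolus raises the concentration by D/Vd = 1312/166 ≈ 7.904 mg/L.
Steady-state peak Cmax,ss = C₀·R ≈ 7.904 × 2.3935 ≈ 18.918 mg/L.
Steady-state trough Cmin,ss = Cmax,ss·f ≈ 18.918 × 0.5822 ≈ 11.014 mg/L.
Trough 11.0 mg/L vs MEC 4 mg/L: adequate.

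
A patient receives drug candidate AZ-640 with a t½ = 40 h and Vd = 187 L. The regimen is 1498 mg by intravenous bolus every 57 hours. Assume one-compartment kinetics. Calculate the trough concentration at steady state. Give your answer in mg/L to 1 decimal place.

4.8 mg/L

Over one 57-h interval, 57/40 ≈ 1.425 half-lives elapse, leaving f ≈ 0.3724 of each dose.
Accumulation ratio R = 1/(1 − f) ≈ 1/0.6276 ≈ 1.5934.
Single-dose peak C₀ = D/Vd = 1498/187 ≈ 8.011 mg/L.
Cmax,ss = C₀/(1 − f) ≈ 8.011/0.6276 ≈ 12.764 mg/L.
One interval later, Cmin,ss = Cmax,ss·e^(−kτ) ≈ 12.764 × 0.3724 ≈ 4.753 mg/L.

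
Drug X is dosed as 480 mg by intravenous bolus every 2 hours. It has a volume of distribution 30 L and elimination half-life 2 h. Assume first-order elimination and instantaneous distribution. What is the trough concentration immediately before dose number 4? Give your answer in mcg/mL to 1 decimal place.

f = (1/2)^(τ/t½) = (1/2)^(2/2) ≈ 0.5000.
C₀ = D/Vd = 480/30 ≈ 16.000 mcg/mL.
Before the 4th dose, 3 doses have been given. Superposition: Cmin = C₀·(f + f² + … + f^3).
≈ 16.000 × (0.5000 + 0.2500 + 0.1250) ≈ 16.000 × 0.8750 ≈ 14.000 mcg/mL.

14.0 mcg/mL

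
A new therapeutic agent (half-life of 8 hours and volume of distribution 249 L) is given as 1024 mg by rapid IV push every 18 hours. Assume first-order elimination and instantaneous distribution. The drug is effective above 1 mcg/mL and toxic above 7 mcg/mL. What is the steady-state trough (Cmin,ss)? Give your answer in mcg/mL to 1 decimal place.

Over one 18-h interval, 18/8 ≈ 2.25 half-lives elapse, leaving f ≈ 0.2102 of each dose.
Each bolus raises the concentration by D/Vd = 1024/249 ≈ 4.112 mcg/mL.
Steady-state trough Cmin,ss = C₀·f/(1−f) ≈ 4.112 × 0.2102/0.7898 ≈ 1.094 mcg/mL.
Trough 1.1 mcg/mL vs MEC 1 mcg/mL: adequate.

1.1 mcg/mL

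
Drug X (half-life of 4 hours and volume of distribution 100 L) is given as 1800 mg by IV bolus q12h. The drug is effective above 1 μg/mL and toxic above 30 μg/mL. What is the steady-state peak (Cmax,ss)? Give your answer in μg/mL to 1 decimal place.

The dosing interval is 3 half-lives, so f = 2^(−3) = 0.125.
Accumulation ratio R = 1/(1 − f) = 1/0.875 = 8/7.
Single-dose peak C₀ = D/Vd = 1800/100 = 18 μg/mL.
Steady-state peak Cmax,ss = C₀·R = 18 × 8/7 ≈ 20.571 μg/mL.
Peak 20.6 μg/mL vs MTC 30 μg/mL: below toxic threshold.

20.6 μg/mL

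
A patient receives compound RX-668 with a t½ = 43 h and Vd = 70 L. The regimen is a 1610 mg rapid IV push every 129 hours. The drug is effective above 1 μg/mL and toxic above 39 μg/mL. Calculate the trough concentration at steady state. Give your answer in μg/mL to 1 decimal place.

The dosing interval is 3 half-lives, so f = 2^(−3) = 0.125.
At steady state, R = 1/(1 − 0.125) = 8/7.
Single-dose peak C₀ = D/Vd = 1610/70 = 23 μg/mL.
Steady-state peak Cmax,ss = C₀·R = 23 × 8/7 ≈ 26.286 μg/mL.
Steady-state trough Cmin,ss = Cmax,ss·f ≈ 26.286 × 0.125 ≈ 3.286 μg/mL.
Trough 3.3 μg/mL vs MEC 1 μg/mL: adequate.

3.3 μg/mL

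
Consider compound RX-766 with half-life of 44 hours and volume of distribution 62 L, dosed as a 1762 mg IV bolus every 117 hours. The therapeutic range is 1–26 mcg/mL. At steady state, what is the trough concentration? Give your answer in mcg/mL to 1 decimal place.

5.3 mcg/mL

τ/t½ = 117/44 ≈ 2.6591, so fraction remaining f = (1/2)^(117/44) ≈ 0.1583.
Single-dose peak C₀ = D/Vd = 1762/62 ≈ 28.419 mcg/mL.
Steady-state trough Cmin,ss = C₀·f/(1−f) ≈ 28.419 × 0.1583/0.8417 ≈ 5.345 mcg/mL.
Trough 5.3 mcg/mL vs MEC 1 mcg/mL: adequate.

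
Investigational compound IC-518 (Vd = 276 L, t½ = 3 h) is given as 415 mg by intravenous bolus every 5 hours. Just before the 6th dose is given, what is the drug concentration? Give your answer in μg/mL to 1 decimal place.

0.7 μg/mL

f = (1/2)^(τ/t½) = (1/2)^(5/3) ≈ 0.3150.
C₀ = D/Vd = 415/276 ≈ 1.504 μg/mL.
Before the 6th dose, 5 doses have been given. Superposition: Cmin = C₀·(f + f² + … + f^5).
≈ 1.504 × (0.3150 + 0.0992 + 0.0313 + 0.0098 + 0.0031) ≈ 1.504 × 0.4584 ≈ 0.689 μg/mL.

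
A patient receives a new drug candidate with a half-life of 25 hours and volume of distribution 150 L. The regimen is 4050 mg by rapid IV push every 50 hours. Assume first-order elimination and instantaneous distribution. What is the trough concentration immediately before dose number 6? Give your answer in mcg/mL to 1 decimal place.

9.0 mcg/mL

f = (1/2)^(τ/t½) = (1/2)^(50/25) ≈ 0.2500.
C₀ = D/Vd = 4050/150 ≈ 27.000 mcg/mL.
Before the 6th dose, 5 doses have been given. Superposition: Cmin = C₀·(f + f² + … + f^5).
≈ 27.000 × (0.2500 + 0.0625 + 0.0156 + 0.0039 + 0.0010) ≈ 27.000 × 0.3330 ≈ 8.991 mcg/mL.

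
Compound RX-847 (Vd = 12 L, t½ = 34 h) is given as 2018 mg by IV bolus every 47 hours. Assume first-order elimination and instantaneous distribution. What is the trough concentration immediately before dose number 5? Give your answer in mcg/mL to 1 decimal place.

f = (1/2)^(τ/t½) = (1/2)^(47/34) ≈ 0.3836.
C₀ = D/Vd = 2018/12 ≈ 168.167 mcg/mL.
Before the 5th dose, 4 doses have been given. Superposition: Cmin = C₀·(f + f² + … + f^4).
≈ 168.167 × (0.3836 + 0.1471 + 0.0564 + 0.0217) ≈ 168.167 × 0.6088 ≈ 102.380 mcg/mL.

102.4 mcg/mL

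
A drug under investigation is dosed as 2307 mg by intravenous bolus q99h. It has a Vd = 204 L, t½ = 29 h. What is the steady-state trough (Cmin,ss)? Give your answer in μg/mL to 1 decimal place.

k = ln2/t½ = ln2/29 ≈ 0.023902 h⁻¹; fraction remaining f = e^(−kτ) = e^(−0.023902×99) ≈ 0.0938.
Each bolus raises the concentration by D/Vd = 2307/204 ≈ 11.309 μg/mL.
Steady-state trough Cmin,ss = C₀·f/(1−f) ≈ 11.309 × 0.0938/0.9062 ≈ 1.171 μg/mL.

1.2 μg/mL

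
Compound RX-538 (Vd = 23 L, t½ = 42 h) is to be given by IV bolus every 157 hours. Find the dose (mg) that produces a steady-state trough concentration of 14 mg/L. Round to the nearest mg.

τ/t½ = 157/42 ≈ 3.7381, so f = (1/2)^(157/42) ≈ 0.074941.
Cmin,ss = (D/Vd)·f/(1−f), so D = Cmin,ss·Vd·(1−f)/f.
D = 14 × 23 × (1−f)/f ≈ 14 × 23 × 12.34383 ≈ 3974.71 mg.

3975 mg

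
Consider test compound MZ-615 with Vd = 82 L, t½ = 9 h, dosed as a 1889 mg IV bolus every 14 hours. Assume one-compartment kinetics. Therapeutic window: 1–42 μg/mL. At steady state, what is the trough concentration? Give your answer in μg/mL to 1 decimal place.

11.9 μg/mL

k = ln2/t½ = ln2/9 ≈ 0.077016 h⁻¹; fraction remaining f = e^(−kτ) = e^(−0.077016×14) ≈ 0.3402.
Single-dose peak C₀ = D/Vd = 1889/82 ≈ 23.037 μg/mL.
Steady-state trough Cmin,ss = C₀·f/(1−f) ≈ 23.037 × 0.3402/0.6598 ≈ 11.878 μg/mL.
Trough 11.9 μg/mL vs MEC 1 μg/mL: adequate.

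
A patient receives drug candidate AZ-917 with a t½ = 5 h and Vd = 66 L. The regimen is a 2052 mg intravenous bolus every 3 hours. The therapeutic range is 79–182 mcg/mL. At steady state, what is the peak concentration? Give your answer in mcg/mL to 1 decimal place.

91.4 mcg/mL

k = ln2/t½ = ln2/5 ≈ 0.138629 h⁻¹; fraction remaining f = e^(−kτ) = e^(−0.138629×3) ≈ 0.6598.
At steady state, accumulation factor R = 1/(1 − e^(−kτ)) ≈ 2.9394.
Each bolus raises the concentration by D/Vd = 2052/66 ≈ 31.091 mcg/mL.
Steady-state peak Cmax,ss = C₀·R ≈ 31.091 × 2.9394 ≈ 91.389 mcg/mL.
Peak 91.4 mcg/mL vs MTC 182 mcg/mL: below toxic threshold.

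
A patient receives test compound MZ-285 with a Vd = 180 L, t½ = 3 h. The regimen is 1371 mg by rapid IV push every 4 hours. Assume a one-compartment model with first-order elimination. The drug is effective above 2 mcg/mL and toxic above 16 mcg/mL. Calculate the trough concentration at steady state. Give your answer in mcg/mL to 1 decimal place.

5.0 mcg/mL

Over one 4-h interval, 4/3 ≈ 1.3333 half-lives elapse, leaving f ≈ 0.3969 of each dose.
Accumulation ratio R = 1/(1 − f) ≈ 1/0.6031 ≈ 1.6581.
Single-dose peak C₀ = D/Vd = 1371/180 ≈ 7.617 mcg/mL.
Steady-state peak Cmax,ss = C₀·R ≈ 7.617 × 1.6581 ≈ 12.630 mcg/mL.
Steady-state trough Cmin,ss = Cmax,ss·f ≈ 12.630 × 0.3969 ≈ 5.013 mcg/mL.
Trough 5.0 mcg/mL vs MEC 2 mcg/mL: adequate.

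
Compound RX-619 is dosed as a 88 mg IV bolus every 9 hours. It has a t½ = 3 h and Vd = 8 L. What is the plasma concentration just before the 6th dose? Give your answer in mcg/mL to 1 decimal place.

1.6 mcg/mL

f = (1/2)^(τ/t½) = (1/2)^(9/3) ≈ 0.1250.
C₀ = D/Vd = 88/8 ≈ 11.000 mcg/mL.
Before the 6th dose, 5 doses have been given. Superposition: Cmin = C₀·(f + f² + … + f^5).
≈ 11.000 × (0.1250 + 0.0156 + 0.0020 + 0.0002 + 0.0000) ≈ 11.000 × 0.1428 ≈ 1.571 mcg/mL.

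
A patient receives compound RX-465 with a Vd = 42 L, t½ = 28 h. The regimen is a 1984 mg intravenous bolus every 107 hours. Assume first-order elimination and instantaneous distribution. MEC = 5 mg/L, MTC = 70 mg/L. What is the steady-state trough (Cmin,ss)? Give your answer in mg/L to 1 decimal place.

k = ln2/t½ = ln2/28 ≈ 0.024755 h⁻¹; fraction remaining f = e^(−kτ) = e^(−0.024755×107) ≈ 0.0707.
Accumulation ratio R = 1/(1 − f) ≈ 1/0.9293 ≈ 1.0761.
Each bolus raises the concentration by D/Vd = 1984/42 ≈ 47.238 mg/L.
Cmax,ss = C₀/(1 − f) ≈ 47.238/0.9293 ≈ 50.832 mg/L.
Steady-state trough Cmin,ss = Cmax,ss·f ≈ 50.832 × 0.0707 ≈ 3.594 mg/L.
Trough 3.6 mg/L vs MEC 5 mg/L: subtherapeutic.

3.6 mg/L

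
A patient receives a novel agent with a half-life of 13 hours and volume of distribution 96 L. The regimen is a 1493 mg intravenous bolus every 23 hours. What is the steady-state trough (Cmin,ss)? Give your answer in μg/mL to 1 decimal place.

6.5 μg/mL

k = ln2/t½ = ln2/13 ≈ 0.053319 h⁻¹; fraction remaining f = e^(−kτ) = e^(−0.053319×23) ≈ 0.2934.
Single-dose peak C₀ = D/Vd = 1493/96 ≈ 15.552 μg/mL.
Steady-state trough Cmin,ss = C₀·f/(1−f) ≈ 15.552 × 0.2934/0.7066 ≈ 6.458 μg/mL.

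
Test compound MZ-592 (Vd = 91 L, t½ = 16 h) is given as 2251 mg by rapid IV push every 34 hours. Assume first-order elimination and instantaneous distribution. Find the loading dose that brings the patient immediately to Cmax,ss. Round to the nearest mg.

2921 mg

f = (1/2)^(34/16) ≈ 0.229251; accumulation ratio R = 1/(1−f) ≈ 1.29744.
Loading dose to hit Cmax,ss on first dose: D_load = D_maint·R ≈ 2251 × 1.29744 ≈ 2920.54 mg.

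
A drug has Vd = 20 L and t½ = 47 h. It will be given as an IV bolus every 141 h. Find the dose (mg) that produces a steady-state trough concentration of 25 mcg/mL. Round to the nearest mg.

τ/t½ = 141/47 ≈ 3, so f = (1/2)^(141/47) ≈ 0.125000.
Cmin,ss = (D/Vd)·f/(1−f), so D = Cmin,ss·Vd·(1−f)/f.
D = 25 × 20 × (1−f)/f ≈ 25 × 20 × 7.00000 ≈ 3500.00 mg.

3500 mg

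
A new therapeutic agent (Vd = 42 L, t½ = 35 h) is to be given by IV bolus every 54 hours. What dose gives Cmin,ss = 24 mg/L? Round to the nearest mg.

1929 mg

τ/t½ = 54/35 ≈ 1.5429, so f = (1/2)^(54/35) ≈ 0.343205.
Cmin,ss = (D/Vd)·f/(1−f), so D = Cmin,ss·Vd·(1−f)/f.
D = 24 × 42 × (1−f)/f ≈ 24 × 42 × 1.91371 ≈ 1929.02 mg.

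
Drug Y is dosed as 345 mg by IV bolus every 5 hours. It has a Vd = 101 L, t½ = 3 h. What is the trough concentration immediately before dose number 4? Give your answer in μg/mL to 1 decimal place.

f = (1/2)^(τ/t½) = (1/2)^(5/3) ≈ 0.3150.
C₀ = D/Vd = 345/101 ≈ 3.416 μg/mL.
Before the 4th dose, 3 doses have been given. Superposition: Cmin = C₀·(f + f² + … + f^3).
≈ 3.416 × (0.3150 + 0.0992 + 0.0313) ≈ 3.416 × 0.4455 ≈ 1.522 μg/mL.

1.5 μg/mL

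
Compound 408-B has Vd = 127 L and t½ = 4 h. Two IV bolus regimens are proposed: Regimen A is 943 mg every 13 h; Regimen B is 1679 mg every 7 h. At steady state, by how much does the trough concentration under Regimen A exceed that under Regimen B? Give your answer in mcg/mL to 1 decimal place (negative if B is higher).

Regimen A: f = (1/2)^(13/4) ≈ 0.1051; Cmin,ss = (943/127)·f/(1−f) ≈ 0.872 mcg/mL.
Regimen B: f = (1/2)^(7/4) ≈ 0.2973; Cmin,ss = (1679/127)·f/(1−f) ≈ 5.593 mcg/mL.
Difference ≈ 0.872 − 5.593 ≈ -4.721 mcg/mL.

-4.7 mcg/mL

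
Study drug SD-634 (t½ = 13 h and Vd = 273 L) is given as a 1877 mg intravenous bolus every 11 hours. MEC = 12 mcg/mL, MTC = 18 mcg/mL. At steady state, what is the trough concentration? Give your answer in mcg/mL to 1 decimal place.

τ/t½ = 11/13 ≈ 0.84615, so fraction remaining f = (1/2)^(11/13) ≈ 0.5563.
Accumulation ratio R = 1/(1 − f) ≈ 1/0.4437 ≈ 2.2538.
Each bolus raises the concentration by D/Vd = 1877/273 ≈ 6.875 mcg/mL.
Steady-state peak Cmax,ss = C₀·R ≈ 6.875 × 2.2538 ≈ 15.495 mcg/mL.
One interval later, Cmin,ss = Cmax,ss·e^(−kτ) ≈ 15.495 × 0.5563 ≈ 8.620 mcg/mL.
Trough 8.6 mcg/mL vs MEC 12 mcg/mL: subtherapeutic.

8.6 mcg/mL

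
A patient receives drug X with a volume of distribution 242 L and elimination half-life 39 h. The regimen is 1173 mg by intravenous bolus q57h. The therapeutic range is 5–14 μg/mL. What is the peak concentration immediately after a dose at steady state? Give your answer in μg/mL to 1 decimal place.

Over one 57-h interval, 57/39 ≈ 1.4615 half-lives elapse, leaving f ≈ 0.3631 of each dose.
Accumulation ratio R = 1/(1 − f) ≈ 1/0.6369 ≈ 1.5701.
Single-dose peak C₀ = D/Vd = 1173/242 ≈ 4.847 μg/mL.
Steady-state peak Cmax,ss = C₀·R ≈ 4.847 × 1.5701 ≈ 7.610 μg/mL.
Peak 7.6 μg/mL vs MTC 14 μg/mL: below toxic threshold.

7.6 μg/mL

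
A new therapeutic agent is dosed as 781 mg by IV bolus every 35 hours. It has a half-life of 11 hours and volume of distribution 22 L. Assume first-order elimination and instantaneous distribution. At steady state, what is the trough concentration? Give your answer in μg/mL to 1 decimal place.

Over one 35-h interval, 35/11 ≈ 3.1818 half-lives elapse, leaving f ≈ 0.1102 of each dose.
Each bolus raises the concentration by D/Vd = 781/22 ≈ 35.500 μg/mL.
Steady-state trough Cmin,ss = C₀·f/(1−f) ≈ 35.500 × 0.1102/0.8898 ≈ 4.397 μg/mL.

4.4 μg/mL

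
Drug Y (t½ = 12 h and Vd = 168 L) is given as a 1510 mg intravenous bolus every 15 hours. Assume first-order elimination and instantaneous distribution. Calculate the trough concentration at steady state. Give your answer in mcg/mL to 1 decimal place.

6.5 mcg/mL

k = ln2/t½ = ln2/12 ≈ 0.057762 h⁻¹; fraction remaining f = e^(−kτ) = e^(−0.057762×15) ≈ 0.4204.
Accumulation ratio R = 1/(1 − f) ≈ 1/0.5796 ≈ 1.7253.
Each bolus raises the concentration by D/Vd = 1510/168 ≈ 8.988 mcg/mL.
Cmax,ss = C₀/(1 − f) ≈ 8.988/0.5796 ≈ 15.507 mcg/mL.
One interval later, Cmin,ss = Cmax,ss·e^(−kτ) ≈ 15.507 × 0.4204 ≈ 6.519 mcg/mL.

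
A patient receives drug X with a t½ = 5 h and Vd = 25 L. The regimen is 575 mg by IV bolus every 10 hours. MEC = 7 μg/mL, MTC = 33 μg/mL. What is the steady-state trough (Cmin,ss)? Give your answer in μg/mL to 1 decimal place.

τ = 10 h = 2 half-lives, so f = (1/2)^2 = 0.25.
At steady state, R = 1/(1 − 0.25) = 4/3.
Single-dose peak C₀ = D/Vd = 575/25 = 23 μg/mL.
Steady-state peak Cmax,ss = C₀·R = 23 × 4/3 ≈ 30.667 μg/mL.
Steady-state trough Cmin,ss = Cmax,ss·f ≈ 30.667 × 0.25 ≈ 7.667 μg/mL.
Trough 7.7 μg/mL vs MEC 7 μg/mL: adequate.

7.7 μg/mL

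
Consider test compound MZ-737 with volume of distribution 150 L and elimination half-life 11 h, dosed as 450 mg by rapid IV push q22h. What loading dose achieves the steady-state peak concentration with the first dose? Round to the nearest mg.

f = (1/2)^(22/11) ≈ 0.250000; accumulation ratio R = 1/(1−f) ≈ 1.33333.
Loading dose to hit Cmax,ss on first dose: D_load = D_maint·R ≈ 450 × 1.33333 ≈ 600.00 mg.

600 mg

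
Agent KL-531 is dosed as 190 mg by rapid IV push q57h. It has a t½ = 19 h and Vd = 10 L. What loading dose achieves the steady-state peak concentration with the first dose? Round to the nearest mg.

f = (1/2)^(57/19) ≈ 0.125000; accumulation ratio R = 1/(1−f) ≈ 1.14286.
Loading dose to hit Cmax,ss on first dose: D_load = D_maint·R ≈ 190 × 1.14286 ≈ 217.14 mg.

217 mg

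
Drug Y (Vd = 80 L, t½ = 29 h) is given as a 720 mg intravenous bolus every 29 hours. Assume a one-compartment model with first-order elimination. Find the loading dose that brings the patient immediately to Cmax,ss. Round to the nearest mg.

f = (1/2)^(29/29) ≈ 0.500000; accumulation ratio R = 1/(1−f) ≈ 2.00000.
Loading dose to hit Cmax,ss on first dose: D_load = D_maint·R ≈ 720 × 2.00000 ≈ 1440.00 mg.

1440 mg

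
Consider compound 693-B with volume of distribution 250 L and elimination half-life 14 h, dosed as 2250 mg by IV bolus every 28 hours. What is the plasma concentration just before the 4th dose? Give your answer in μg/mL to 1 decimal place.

3.0 μg/mL

f = (1/2)^(τ/t½) = (1/2)^(28/14) ≈ 0.2500.
C₀ = D/Vd = 2250/250 ≈ 9.000 μg/mL.
Before the 4th dose, 3 doses have been given. Superposition: Cmin = C₀·(f + f² + … + f^3).
≈ 9.000 × (0.2500 + 0.0625 + 0.0156) ≈ 9.000 × 0.3281 ≈ 2.953 μg/mL.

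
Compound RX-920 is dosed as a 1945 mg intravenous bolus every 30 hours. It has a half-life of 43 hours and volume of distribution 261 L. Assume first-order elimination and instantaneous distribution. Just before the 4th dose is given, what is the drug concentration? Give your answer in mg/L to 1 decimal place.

f = (1/2)^(τ/t½) = (1/2)^(30/43) ≈ 0.6166.
C₀ = D/Vd = 1945/261 ≈ 7.452 mg/L.
Before the 4th dose, 3 doses have been given. Superposition: Cmin = C₀·(f + f² + … + f^3).
≈ 7.452 × (0.6166 + 0.3802 + 0.2344) ≈ 7.452 × 1.2312 ≈ 9.175 mg/L.

9.2 mg/L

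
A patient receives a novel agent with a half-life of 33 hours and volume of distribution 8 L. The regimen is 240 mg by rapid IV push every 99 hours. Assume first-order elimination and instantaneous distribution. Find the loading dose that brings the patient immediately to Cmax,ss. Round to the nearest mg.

f = (1/2)^(99/33) ≈ 0.125000; accumulation ratio R = 1/(1−f) ≈ 1.14286.
Loading dose to hit Cmax,ss on first dose: D_load = D_maint·R ≈ 240 × 1.14286 ≈ 274.29 mg.

274 mg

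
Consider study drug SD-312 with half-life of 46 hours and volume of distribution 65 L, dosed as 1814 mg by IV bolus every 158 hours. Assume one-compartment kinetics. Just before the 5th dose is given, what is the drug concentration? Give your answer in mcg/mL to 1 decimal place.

f = (1/2)^(τ/t½) = (1/2)^(158/46) ≈ 0.0925.
C₀ = D/Vd = 1814/65 ≈ 27.908 mcg/mL.
Before the 5th dose, 4 doses have been given. Superposition: Cmin = C₀·(f + f² + … + f^4).
≈ 27.908 × (0.0925 + 0.0086 + 0.0008 + 0.0001) ≈ 27.908 × 0.1020 ≈ 2.847 mcg/mL.

2.8 mcg/mL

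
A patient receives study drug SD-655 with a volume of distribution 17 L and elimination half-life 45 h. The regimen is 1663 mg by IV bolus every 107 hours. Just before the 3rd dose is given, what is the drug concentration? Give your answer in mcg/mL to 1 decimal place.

f = (1/2)^(τ/t½) = (1/2)^(107/45) ≈ 0.1924.
C₀ = D/Vd = 1663/17 ≈ 97.824 mcg/mL.
Before the 3rd dose, 2 doses have been given. Superposition: Cmin = C₀·(f + f²).
≈ 97.824 × (0.1924 + 0.0370) ≈ 97.824 × 0.2294 ≈ 22.441 mcg/mL.

22.4 mcg/mL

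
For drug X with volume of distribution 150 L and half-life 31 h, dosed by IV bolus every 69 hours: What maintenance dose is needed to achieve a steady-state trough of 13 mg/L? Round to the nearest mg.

τ/t½ = 69/31 ≈ 2.2258, so f = (1/2)^(69/31) ≈ 0.213779.
Cmin,ss = (D/Vd)·f/(1−f), so D = Cmin,ss·Vd·(1−f)/f.
D = 13 × 150 × (1−f)/f ≈ 13 × 150 × 3.67773 ≈ 7171.57 mg.

7172 mg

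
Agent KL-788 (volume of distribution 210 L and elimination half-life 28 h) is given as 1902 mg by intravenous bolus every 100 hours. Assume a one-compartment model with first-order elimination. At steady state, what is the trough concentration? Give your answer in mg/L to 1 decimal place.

0.8 mg/L

τ/t½ = 100/28 ≈ 3.5714, so fraction remaining f = (1/2)^(100/28) ≈ 0.0841.
Accumulation ratio R = 1/(1 − f) ≈ 1/0.9159 ≈ 1.0918.
Each bolus raises the concentration by D/Vd = 1902/210 ≈ 9.057 mg/L.
Cmax,ss = C₀/(1 − f) ≈ 9.057/0.9159 ≈ 9.889 mg/L.
One interval later, Cmin,ss = Cmax,ss·e^(−kτ) ≈ 9.889 × 0.0841 ≈ 0.832 mg/L.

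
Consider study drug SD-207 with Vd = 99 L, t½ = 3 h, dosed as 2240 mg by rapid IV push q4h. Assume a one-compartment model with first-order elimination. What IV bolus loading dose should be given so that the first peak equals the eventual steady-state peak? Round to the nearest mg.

3714 mg

f = (1/2)^(4/3) ≈ 0.396850; accumulation ratio R = 1/(1−f) ≈ 1.65796.
Loading dose to hit Cmax,ss on first dose: D_load = D_maint·R ≈ 2240 × 1.65796 ≈ 3713.83 mg.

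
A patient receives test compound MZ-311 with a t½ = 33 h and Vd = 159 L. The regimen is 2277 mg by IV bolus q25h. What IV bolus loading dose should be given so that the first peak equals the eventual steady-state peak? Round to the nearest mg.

f = (1/2)^(25/33) ≈ 0.591489; accumulation ratio R = 1/(1−f) ≈ 2.44791.
Loading dose to hit Cmax,ss on first dose: D_load = D_maint·R ≈ 2277 × 2.44791 ≈ 5573.89 mg.

5574 mg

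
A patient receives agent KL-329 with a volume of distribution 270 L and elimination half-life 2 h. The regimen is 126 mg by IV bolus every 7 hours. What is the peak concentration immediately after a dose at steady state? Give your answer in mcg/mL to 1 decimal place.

0.5 mcg/mL

Over one 7-h interval, 7/2 ≈ 3.5 half-lives elapse, leaving f ≈ 0.0884 of each dose.
At steady state, accumulation factor R = 1/(1 − e^(−kτ)) ≈ 1.0970.
Each bolus raises the concentration by D/Vd = 126/270 ≈ 0.467 mcg/mL.
Steady-state peak Cmax,ss = C₀·R ≈ 0.467 × 1.0970 ≈ 0.512 mcg/mL.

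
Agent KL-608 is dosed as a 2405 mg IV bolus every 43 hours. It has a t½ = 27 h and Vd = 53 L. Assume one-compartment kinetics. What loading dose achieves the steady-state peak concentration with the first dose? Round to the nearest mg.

f = (1/2)^(43/27) ≈ 0.331575; accumulation ratio R = 1/(1−f) ≈ 1.49605.
Loading dose to hit Cmax,ss on first dose: D_load = D_maint·R ≈ 2405 × 1.49605 ≈ 3598.00 mg.

3598 mg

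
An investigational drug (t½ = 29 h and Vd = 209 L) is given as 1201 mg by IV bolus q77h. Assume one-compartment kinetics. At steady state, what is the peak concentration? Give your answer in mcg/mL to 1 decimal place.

6.8 mcg/mL

τ/t½ = 77/29 ≈ 2.6552, so fraction remaining f = (1/2)^(77/29) ≈ 0.1587.
At steady state, accumulation factor R = 1/(1 − e^(−kτ)) ≈ 1.1886.
Each bolus raises the concentration by D/Vd = 1201/209 ≈ 5.746 mcg/mL.
Steady-state peak Cmax,ss = C₀·R ≈ 5.746 × 1.1886 ≈ 6.830 mcg/mL.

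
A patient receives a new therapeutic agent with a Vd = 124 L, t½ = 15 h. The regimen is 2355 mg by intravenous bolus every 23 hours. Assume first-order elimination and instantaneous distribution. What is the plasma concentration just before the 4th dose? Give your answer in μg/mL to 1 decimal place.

f = (1/2)^(τ/t½) = (1/2)^(23/15) ≈ 0.3455.
C₀ = D/Vd = 2355/124 ≈ 18.992 μg/mL.
Before the 4th dose, 3 doses have been given. Superposition: Cmin = C₀·(f + f² + … + f^3).
≈ 18.992 × (0.3455 + 0.1194 + 0.0412) ≈ 18.992 × 0.5061 ≈ 9.612 μg/mL.

9.6 μg/mL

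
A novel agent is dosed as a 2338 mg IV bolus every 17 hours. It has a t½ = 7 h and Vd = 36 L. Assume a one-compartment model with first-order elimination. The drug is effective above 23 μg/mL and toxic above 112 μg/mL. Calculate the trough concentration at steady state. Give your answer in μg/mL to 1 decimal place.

14.8 μg/mL

k = ln2/t½ = ln2/7 ≈ 0.099021 h⁻¹; fraction remaining f = e^(−kτ) = e^(−0.099021×17) ≈ 0.1857.
Single-dose peak C₀ = D/Vd = 2338/36 ≈ 64.944 μg/mL.
Steady-state trough Cmin,ss = C₀·f/(1−f) ≈ 64.944 × 0.1857/0.8143 ≈ 14.810 μg/mL.
Trough 14.8 μg/mL vs MEC 23 μg/mL: subtherapeutic.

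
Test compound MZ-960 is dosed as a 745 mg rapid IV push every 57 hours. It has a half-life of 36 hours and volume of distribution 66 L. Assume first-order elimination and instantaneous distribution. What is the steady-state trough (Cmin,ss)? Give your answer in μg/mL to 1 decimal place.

5.7 μg/mL

Over one 57-h interval, 57/36 ≈ 1.5833 half-lives elapse, leaving f ≈ 0.3337 of each dose.
Each bolus raises the concentration by D/Vd = 745/66 ≈ 11.288 μg/mL.
Steady-state trough Cmin,ss = C₀·f/(1−f) ≈ 11.288 × 0.3337/0.6663 ≈ 5.653 μg/mL.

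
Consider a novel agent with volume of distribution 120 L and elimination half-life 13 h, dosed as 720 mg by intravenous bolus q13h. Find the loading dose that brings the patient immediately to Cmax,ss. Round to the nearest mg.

f = (1/2)^(13/13) ≈ 0.500000; accumulation ratio R = 1/(1−f) ≈ 2.00000.
Loading dose to hit Cmax,ss on first dose: D_load = D_maint·R ≈ 720 × 2.00000 ≈ 1440.00 mg.

1440 mg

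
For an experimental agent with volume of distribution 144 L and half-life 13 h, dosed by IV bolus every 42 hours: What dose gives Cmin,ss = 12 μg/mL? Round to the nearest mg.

τ/t½ = 42/13 ≈ 3.2308, so f = (1/2)^(42/13) ≈ 0.106523.
Cmin,ss = (D/Vd)·f/(1−f), so D = Cmin,ss·Vd·(1−f)/f.
D = 12 × 144 × (1−f)/f ≈ 12 × 144 × 8.38764 ≈ 14493.84 mg.

14494 mg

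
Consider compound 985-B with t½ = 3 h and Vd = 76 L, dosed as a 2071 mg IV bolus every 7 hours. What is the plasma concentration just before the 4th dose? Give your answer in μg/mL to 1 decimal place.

f = (1/2)^(τ/t½) = (1/2)^(7/3) ≈ 0.1984.
C₀ = D/Vd = 2071/76 ≈ 27.250 μg/mL.
Before the 4th dose, 3 doses have been given. Superposition: Cmin = C₀·(f + f² + … + f^3).
≈ 27.250 × (0.1984 + 0.0394 + 0.0078) ≈ 27.250 × 0.2456 ≈ 6.693 μg/mL.

6.7 μg/mL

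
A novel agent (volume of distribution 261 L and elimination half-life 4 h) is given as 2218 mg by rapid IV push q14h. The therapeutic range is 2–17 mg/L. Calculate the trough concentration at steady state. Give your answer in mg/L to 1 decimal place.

0.8 mg/L

τ/t½ = 14/4 ≈ 3.5, so fraction remaining f = (1/2)^(14/4) ≈ 0.0884.
Each bolus raises the concentration by D/Vd = 2218/261 ≈ 8.498 mg/L.
Steady-state trough Cmin,ss = C₀·f/(1−f) ≈ 8.498 × 0.0884/0.9116 ≈ 0.824 mg/L.
Trough 0.8 mg/L vs MEC 2 mg/L: subtherapeutic.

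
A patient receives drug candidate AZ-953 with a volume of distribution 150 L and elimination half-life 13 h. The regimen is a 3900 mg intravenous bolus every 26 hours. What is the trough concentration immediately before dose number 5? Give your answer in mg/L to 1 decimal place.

8.6 mg/L

f = (1/2)^(τ/t½) = (1/2)^(26/13) ≈ 0.2500.
C₀ = D/Vd = 3900/150 ≈ 26.000 mg/L.
Before the 5th dose, 4 doses have been given. Superposition: Cmin = C₀·(f + f² + … + f^4).
≈ 26.000 × (0.2500 + 0.0625 + 0.0156 + 0.0039) ≈ 26.000 × 0.3320 ≈ 8.632 mg/L.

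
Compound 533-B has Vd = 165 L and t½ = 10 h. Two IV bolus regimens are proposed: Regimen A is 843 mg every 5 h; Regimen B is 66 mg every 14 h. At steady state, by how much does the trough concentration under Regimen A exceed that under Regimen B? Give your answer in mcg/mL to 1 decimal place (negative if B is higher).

12.1 mcg/mL

Regimen A: f = (1/2)^(5/10) ≈ 0.7071; Cmin,ss = (843/165)·f/(1−f) ≈ 12.334 mcg/mL.
Regimen B: f = (1/2)^(14/10) ≈ 0.3789; Cmin,ss = (66/165)·f/(1−f) ≈ 0.244 mcg/mL.
Difference ≈ 12.334 − 0.244 ≈ 12.090 mcg/mL.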